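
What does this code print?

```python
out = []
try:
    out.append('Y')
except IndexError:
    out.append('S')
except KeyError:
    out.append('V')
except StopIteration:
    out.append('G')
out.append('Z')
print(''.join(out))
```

Execution trace: 'Y' (try body, no exception) → 'Z' (after the try/except). Output: YZ

Answer: YZ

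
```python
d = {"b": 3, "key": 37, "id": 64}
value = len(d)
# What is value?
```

Trace:
`d = {"b": 3, "key": 37, "id": 64}` → d = {'b': 3, 'key': 37, 'id': 64}
`value = len(d)` → value = 3
So value = 3

Answer: 3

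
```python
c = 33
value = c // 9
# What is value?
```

Trace:
`c = 33` → c = 33
`value = c // 9` → value = 3
So value = 3

Answer: 3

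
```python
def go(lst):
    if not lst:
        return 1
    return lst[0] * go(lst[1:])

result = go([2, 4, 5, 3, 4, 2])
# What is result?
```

Product over [2, 4, 5, 3, 4, 2] = 2 * 4 * 5 * 3 * 4 * 2 = 960

Answer: 960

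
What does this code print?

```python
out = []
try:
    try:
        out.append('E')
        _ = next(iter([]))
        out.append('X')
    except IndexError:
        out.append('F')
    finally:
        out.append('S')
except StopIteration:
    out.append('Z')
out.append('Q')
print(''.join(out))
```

Execution trace: 'E' (try body) → 'S' (finally) → 'Z' (outer except StopIteration) → 'Q' (after the try/except). Output: ESZQ

Answer: ESZQ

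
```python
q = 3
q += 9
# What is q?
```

Trace:
`q = 3` → q = 3
`q += 9` → q = 12
So q = 12

Answer: 12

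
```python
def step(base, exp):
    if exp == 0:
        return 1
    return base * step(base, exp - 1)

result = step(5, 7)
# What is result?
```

step(5, 7) = 5 * 5 * 5 * 5 * 5 * 5 * 5 = 78125

Answer: 78125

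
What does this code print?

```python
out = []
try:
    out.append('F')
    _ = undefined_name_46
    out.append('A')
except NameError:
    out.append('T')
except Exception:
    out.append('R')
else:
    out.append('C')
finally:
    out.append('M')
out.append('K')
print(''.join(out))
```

Execution trace: 'F' (try body) → 'T' (except NameError) → 'M' (finally) → 'K' (after the try/except). Output: FTMK

Answer: FTMK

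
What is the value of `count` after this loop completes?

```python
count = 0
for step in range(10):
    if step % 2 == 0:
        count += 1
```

Count numbers divisible by 2 in range(10)
`count` takes the values: 0 → 1 → 2 → 3 → 4 → 5

Answer: 5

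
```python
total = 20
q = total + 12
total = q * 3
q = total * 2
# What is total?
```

Trace:
`total = 20` → total = 20
`q = total + 12` → q = 32
`total = q * 3` → total = 96
`q = total * 2` → q = 192
So total = 96

Answer: 96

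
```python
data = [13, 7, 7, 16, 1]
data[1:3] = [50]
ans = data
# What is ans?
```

Trace:
`data = [13, 7, 7, 16, 1]` → data = [13, 7, 7, 16, 1]
`data[1:3] = [50]` → data = [13, 50, 16, 1]
`ans = data` → ans = [13, 50, 16, 1]
So ans = [13, 50, 16, 1]

Answer: [13, 50, 16, 1]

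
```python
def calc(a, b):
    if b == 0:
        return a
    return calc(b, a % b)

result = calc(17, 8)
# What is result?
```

calc(17, 8) -> calc(8, 1) -> calc(1, 0) -> 1

Answer: 1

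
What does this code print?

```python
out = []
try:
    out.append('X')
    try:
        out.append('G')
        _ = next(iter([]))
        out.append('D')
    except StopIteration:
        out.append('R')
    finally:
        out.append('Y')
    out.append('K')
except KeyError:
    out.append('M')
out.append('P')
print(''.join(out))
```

Execution trace: 'X' (try body) → 'G' (inner try body) → 'R' (inner except StopIteration) → 'Y' (inner finally) → 'K' (try body, no exception) → 'P' (after the try/except). Output: XGRYKP

Answer: XGRYKP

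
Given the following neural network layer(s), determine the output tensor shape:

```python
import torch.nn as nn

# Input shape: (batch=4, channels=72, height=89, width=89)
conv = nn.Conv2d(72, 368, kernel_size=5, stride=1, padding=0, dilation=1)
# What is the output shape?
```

Input: (4, 72, 89, 89) -> Output: (4, 368, 85, 85)

Answer: (4, 368, 85, 85)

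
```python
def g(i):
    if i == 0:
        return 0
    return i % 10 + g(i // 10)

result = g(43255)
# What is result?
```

Sum of digits of 43255: 5 + 5 + 2 + 3 + 4 = 19

Answer: 19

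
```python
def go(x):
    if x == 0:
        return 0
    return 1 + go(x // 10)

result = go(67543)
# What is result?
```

Count of digits of 67543: 5

Answer: 5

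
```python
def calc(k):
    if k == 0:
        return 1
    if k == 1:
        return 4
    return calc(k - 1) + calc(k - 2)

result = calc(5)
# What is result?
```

Build up from base cases: calc(0)=1, calc(1)=4, calc(2)=5, calc(3)=9, calc(4)=14, calc(5)=23

Answer: 23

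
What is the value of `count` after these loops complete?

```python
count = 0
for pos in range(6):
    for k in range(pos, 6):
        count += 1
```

Upper triangle: 6 + 5 + ... + 1
`count` takes the values: 0 → 1 → 2 → 3 → 4 → 5 → 6 → 7 → 8 → 9 → 10 → 11 → 12 → 13 → 14 → 15 → 16 → 17 → 18 → 19 → 20 → 21

Answer: 21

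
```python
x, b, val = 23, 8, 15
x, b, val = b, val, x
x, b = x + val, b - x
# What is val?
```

Trace:
`x, b, val = 23, 8, 15` → x = 23; b = 8; val = 15
`x, b, val = b, val, x` → x = 8; b = 15; val = 23
`x, b = x + val, b - x` → x = 31; b = 7
So val = 23

Answer: 23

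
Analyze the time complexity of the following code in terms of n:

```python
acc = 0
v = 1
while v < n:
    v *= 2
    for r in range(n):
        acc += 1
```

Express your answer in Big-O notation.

Each loop level contributes: log n × n. Multiplying the contributions gives O(n log n).

Answer: O(n log n)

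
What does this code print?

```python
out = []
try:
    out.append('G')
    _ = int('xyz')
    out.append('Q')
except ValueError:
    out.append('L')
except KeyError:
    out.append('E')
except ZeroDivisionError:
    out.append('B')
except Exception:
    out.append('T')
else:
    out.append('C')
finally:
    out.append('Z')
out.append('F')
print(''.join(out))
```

Execution trace: 'G' (try body) → 'L' (except ValueError) → 'Z' (finally) → 'F' (after the try/except). Output: GLZF

Answer: GLZF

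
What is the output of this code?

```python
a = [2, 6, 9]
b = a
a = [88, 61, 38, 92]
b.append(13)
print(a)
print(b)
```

Key concept: rebinding vs mutation: a is rebound to a new list, b still points at the original.
Step by step:
`a = [2, 6, 9]` → a = [2, 6, 9]
`b = a` → b = [2, 6, 9] (same object as a)
`a = [88, 61, 38, 92]` → a = [88, 61, 38, 92]
`b.append(13)` → b = [2, 6, 9, 13]
`print(a)` → prints [88, 61, 38, 92]
`print(b)` → prints [2, 6, 9, 13]

Answer:
[88, 61, 38, 92]
[2, 6, 9, 13]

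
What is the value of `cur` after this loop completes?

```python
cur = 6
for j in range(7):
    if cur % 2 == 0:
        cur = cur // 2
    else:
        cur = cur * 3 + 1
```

Collatz-style transformation from 6
`cur` takes the values: 6 → 3 → 10 → 5 → 16 → 8 → 4 → 2

Answer: 2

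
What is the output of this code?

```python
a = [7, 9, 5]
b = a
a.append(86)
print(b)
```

Key concept: basic list aliasing.
Step by step:
`a = [7, 9, 5]` → a = [7, 9, 5]
`b = a` → b = [7, 9, 5] (same object as a)
`a.append(86)` → a = [7, 9, 5, 86] (same object as b); b = [7, 9, 5, 86] (same object as a)
`print(b)` → prints [7, 9, 5, 86]

Answer: [7, 9, 5, 86]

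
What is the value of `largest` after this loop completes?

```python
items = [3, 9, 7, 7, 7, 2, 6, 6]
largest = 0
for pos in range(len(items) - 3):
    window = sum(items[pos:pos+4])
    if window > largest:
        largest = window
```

Max sum of 4-element window in [3, 9, 7, 7, 7, 2, 6, 6]
`largest` takes the values: 0 → 26 → 30

Answer: 30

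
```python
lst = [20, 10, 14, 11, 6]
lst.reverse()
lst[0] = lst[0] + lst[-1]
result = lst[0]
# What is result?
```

Trace:
`lst = [20, 10, 14, 11, 6]` → lst = [20, 10, 14, 11, 6]
`lst.reverse()` → lst = [6, 11, 14, 10, 20]
`lst[0] = lst[0] + lst[-1]` → lst = [26, 11, 14, 10, 20]
`result = lst[0]` → result = 26
So result = 26

Answer: 26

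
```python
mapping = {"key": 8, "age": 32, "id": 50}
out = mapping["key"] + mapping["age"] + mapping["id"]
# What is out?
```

Trace:
`mapping = {"key": 8, "age": 32, "id": 50}` → mapping = {'key': 8, 'age': 32, 'id': 50}
`out = mapping["key"] + mapping["age"] + mapping["id"]` → out = 90
So out = 90

Answer: 90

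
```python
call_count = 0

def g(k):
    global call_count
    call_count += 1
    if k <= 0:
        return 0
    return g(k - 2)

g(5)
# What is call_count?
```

Linear recursion stepping by 2: 4 calls from k=5 down to ≤0.

Answer: 4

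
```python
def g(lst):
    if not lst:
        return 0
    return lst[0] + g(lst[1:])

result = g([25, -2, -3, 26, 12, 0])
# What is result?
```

25 + (-2) + (-3) + 26 + 12 + 0 + 0 = 58

Answer: 58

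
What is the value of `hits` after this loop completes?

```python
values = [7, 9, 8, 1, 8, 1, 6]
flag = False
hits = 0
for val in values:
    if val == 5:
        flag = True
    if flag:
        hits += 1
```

Count elements after first 5 in [7, 9, 8, 1, 8, 1, 6]
`hits` takes the values: 0

Answer: 0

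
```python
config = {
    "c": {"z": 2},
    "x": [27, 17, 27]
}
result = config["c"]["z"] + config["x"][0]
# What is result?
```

Trace:
`config = { ...` → config = {'c': {'z': 2}, 'x': [27, 17, 27]}
`result = config["c"]["z"] + config["x"][0]` → result = 29
So result = 29

Answer: 29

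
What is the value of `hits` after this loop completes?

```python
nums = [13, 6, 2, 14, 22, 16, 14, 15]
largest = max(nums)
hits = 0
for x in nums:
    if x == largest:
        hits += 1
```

Count of max value 22 in [13, 6, 2, 14, 22, 16, 14, 15]
`hits` takes the values: 0 → 1

Answer: 1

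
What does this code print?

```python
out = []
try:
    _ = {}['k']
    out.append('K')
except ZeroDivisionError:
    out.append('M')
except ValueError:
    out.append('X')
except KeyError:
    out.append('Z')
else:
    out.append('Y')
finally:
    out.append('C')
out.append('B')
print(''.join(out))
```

Execution trace: 'Z' (except KeyError) → 'C' (finally) → 'B' (after the try/except). Output: ZCB

Answer: ZCB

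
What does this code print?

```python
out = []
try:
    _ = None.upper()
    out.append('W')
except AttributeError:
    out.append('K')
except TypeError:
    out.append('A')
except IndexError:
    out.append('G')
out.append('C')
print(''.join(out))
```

Execution trace: 'K' (except AttributeError) → 'C' (after the try/except). Output: KC

Answer: KC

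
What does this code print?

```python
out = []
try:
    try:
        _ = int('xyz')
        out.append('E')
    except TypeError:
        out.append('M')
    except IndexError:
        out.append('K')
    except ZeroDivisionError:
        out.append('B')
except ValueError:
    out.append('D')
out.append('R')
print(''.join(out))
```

Execution trace: 'D' (outer except ValueError) → 'R' (after the try/except). Output: DR

Answer: DR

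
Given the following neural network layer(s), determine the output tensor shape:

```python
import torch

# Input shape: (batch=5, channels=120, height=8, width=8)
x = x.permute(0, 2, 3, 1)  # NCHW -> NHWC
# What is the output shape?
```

Input: (5, 120, 8, 8) -> Output: (5, 8, 8, 120)

Answer: (5, 8, 8, 120)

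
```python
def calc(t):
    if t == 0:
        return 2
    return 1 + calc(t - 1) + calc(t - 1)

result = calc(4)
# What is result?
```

calc(t) = 1 + 2·calc(t-1), calc(0)=2. Closed form: (2+1)·2^4 - 1 = 47.

Answer: 47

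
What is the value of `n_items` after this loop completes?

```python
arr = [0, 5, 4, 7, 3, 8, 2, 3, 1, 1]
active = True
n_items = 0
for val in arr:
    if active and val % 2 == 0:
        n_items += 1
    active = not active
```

Count even values at even positions
`n_items` takes the values: 0 → 1 → 2 → 3

Answer: 3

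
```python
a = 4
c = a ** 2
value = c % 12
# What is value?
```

Trace:
`a = 4` → a = 4
`c = a ** 2` → c = 16
`value = c % 12` → value = 4
So value = 4

Answer: 4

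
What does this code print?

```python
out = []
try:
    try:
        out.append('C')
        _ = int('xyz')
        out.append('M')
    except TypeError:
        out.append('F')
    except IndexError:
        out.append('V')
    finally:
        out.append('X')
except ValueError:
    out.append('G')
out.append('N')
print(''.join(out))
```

Execution trace: 'C' (try body) → 'X' (finally) → 'G' (outer except ValueError) → 'N' (after the try/except). Output: CXGN

Answer: CXGN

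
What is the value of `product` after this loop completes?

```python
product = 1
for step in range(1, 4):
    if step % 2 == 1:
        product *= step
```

Product of odd numbers 1 to 3
`product` takes the values: 1 → 3

Answer: 3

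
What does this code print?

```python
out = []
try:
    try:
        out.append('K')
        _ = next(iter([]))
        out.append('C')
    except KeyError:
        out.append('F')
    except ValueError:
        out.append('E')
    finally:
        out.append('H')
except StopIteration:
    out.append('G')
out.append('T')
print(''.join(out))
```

Execution trace: 'K' (inner try body) → 'H' (inner finally) → 'G' (outer except StopIteration) → 'T' (after the try/except). Output: KHGT

Answer: KHGT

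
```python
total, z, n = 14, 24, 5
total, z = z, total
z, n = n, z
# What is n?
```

Trace:
`total, z, n = 14, 24, 5` → total = 14; z = 24; n = 5
`total, z = z, total` → total = 24; z = 14
`z, n = n, z` → z = 5; n = 14
So n = 14

Answer: 14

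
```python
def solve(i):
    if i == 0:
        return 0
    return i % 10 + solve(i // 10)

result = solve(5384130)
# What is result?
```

Sum of digits of 5384130: 0 + 3 + 1 + 4 + 8 + 3 + 5 = 24

Answer: 24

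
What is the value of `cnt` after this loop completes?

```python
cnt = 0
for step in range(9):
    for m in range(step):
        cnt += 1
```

Triangle number: 0+1+2+...+8
`cnt` takes the values: 0 → 1 → 2 → 3 → 4 → 5 → 6 → 7 → 8 → 9 → 10 → 11 → 12 → 13 → 14 → 15 → 16 → 17 → 18 → 19 → 20 → 21 → 22 → 23 → 24 → 25 → 26 → 27 → 28 → 29 → 30 → 31 → 32 → 33 → 34 → 35 → 36

Answer: 36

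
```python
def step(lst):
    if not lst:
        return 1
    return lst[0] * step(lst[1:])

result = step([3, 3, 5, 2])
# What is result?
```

Product over [3, 3, 5, 2] = 3 * 3 * 5 * 2 = 90

Answer: 90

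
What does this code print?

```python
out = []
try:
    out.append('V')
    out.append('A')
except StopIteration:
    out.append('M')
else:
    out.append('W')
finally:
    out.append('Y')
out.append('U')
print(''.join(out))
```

Execution trace: 'V' (try body) → 'A' (try body, no exception) → 'W' (else) → 'Y' (finally) → 'U' (after the try/except). Output: VAWYU

Answer: VAWYU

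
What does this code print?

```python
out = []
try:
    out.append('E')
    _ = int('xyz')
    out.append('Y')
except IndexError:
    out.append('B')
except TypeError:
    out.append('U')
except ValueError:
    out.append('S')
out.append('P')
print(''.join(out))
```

Execution trace: 'E' (try body) → 'S' (except ValueError) → 'P' (after the try/except). Output: ESP

Answer: ESP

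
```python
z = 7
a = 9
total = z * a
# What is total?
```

Trace:
`z = 7` → z = 7
`a = 9` → a = 9
`total = z * a` → total = 63
So total = 63

Answer: 63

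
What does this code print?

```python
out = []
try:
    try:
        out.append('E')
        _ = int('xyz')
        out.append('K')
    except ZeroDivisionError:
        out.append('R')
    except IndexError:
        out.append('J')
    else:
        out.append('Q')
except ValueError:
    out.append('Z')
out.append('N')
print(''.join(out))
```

Execution trace: 'E' (try body) → 'Z' (outer except ValueError) → 'N' (after the try/except). Output: EZN

Answer: EZN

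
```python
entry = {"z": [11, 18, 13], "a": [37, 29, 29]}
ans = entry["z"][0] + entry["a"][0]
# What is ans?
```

Trace:
`entry = {"z": [11, 18, 13], "a": [37, 29, 29]}` → entry = {'z': [11, 18, 13], 'a': [37, 29, 29]}
`ans = entry["z"][0] + entry["a"][0]` → ans = 48
So ans = 48

Answer: 48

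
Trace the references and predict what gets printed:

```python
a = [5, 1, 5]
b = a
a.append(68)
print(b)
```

Key concept: basic list aliasing.
Step by step:
`a = [5, 1, 5]` → a = [5, 1, 5]
`b = a` → b = [5, 1, 5] (same object as a)
`a.append(68)` → a = [5, 1, 5, 68] (same object as b); b = [5, 1, 5, 68] (same object as a)
`print(b)` → prints [5, 1, 5, 68]

Answer: [5, 1, 5, 68]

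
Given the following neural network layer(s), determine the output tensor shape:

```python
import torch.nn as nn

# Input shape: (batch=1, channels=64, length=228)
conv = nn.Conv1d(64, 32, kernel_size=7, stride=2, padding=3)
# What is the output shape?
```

Input: (1, 64, 228) -> Output: (1, 32, 114)

Answer: (1, 32, 114)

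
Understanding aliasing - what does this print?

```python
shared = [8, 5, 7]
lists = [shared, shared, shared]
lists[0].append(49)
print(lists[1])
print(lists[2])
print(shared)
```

Key concept: list of same reference.
Step by step:
`shared = [8, 5, 7]` → shared = [8, 5, 7]
`lists = [shared, shared, shared]` → lists = [[8, 5, 7], [8, 5, 7], [8, 5, 7]]
`lists[0].append(49)` → shared = [8, 5, 7, 49]; lists = [[8, 5, 7, 49], [8, 5, 7, 49], [8, 5, 7, 49]]
`print(lists[1])` → prints [8, 5, 7, 49]
`print(lists[2])` → prints [8, 5, 7, 49]
`print(shared)` → prints [8, 5, 7, 49]

Answer:
[8, 5, 7, 49]
[8, 5, 7, 49]
[8, 5, 7, 49]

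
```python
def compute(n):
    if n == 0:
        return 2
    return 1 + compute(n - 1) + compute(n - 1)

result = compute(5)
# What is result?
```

compute(n) = 1 + 2·compute(n-1), compute(0)=2. Closed form: (2+1)·2^5 - 1 = 95.

Answer: 95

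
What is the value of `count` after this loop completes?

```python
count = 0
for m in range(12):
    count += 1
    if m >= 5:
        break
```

Loop breaks when m reaches 5, count is 6
`count` takes the values: 0 → 1 → 2 → 3 → 4 → 5 → 6

Answer: 6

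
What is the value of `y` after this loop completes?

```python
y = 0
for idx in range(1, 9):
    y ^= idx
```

XOR of 1 to 8
`y` takes the values: 0 → 1 → 3 → 0 → 4 → 1 → 7 → 0 → 8

Answer: 8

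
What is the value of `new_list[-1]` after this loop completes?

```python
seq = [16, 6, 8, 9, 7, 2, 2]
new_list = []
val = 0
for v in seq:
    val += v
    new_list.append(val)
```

Cumulative sum ends at 50
`new_list` takes the values: [] → [16] → [16, 22] → [16, 22, 30] → [16, 22, 30, 39] → [16, 22, 30, 39, 46] → [16, 22, 30, 39, 46, 48] → [16, 22, 30, 39, 46, 48, 50]
So `new_list[-1]` = 50

Answer: 50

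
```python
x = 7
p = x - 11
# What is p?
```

Trace:
`x = 7` → x = 7
`p = x - 11` → p = -4
So p = -4

Answer: -4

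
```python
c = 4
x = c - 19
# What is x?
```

Trace:
`c = 4` → c = 4
`x = c - 19` → x = -15
So x = -15

Answer: -15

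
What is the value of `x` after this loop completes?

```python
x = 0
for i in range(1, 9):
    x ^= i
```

XOR of 1 to 8
`x` takes the values: 0 → 1 → 3 → 0 → 4 → 1 → 7 → 0 → 8

Answer: 8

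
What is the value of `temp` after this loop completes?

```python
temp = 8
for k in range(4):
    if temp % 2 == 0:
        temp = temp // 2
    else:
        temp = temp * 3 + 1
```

Collatz-style transformation from 8
`temp` takes the values: 8 → 4 → 2 → 1 → 4

Answer: 4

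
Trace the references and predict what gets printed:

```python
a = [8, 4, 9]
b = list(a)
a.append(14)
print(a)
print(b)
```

Key concept: list() constructor creates copy.
Step by step:
`a = [8, 4, 9]` → a = [8, 4, 9]
`b = list(a)` → b = [8, 4, 9]
`a.append(14)` → a = [8, 4, 9, 14]
`print(a)` → prints [8, 4, 9, 14]
`print(b)` → prints [8, 4, 9]

Answer:
[8, 4, 9, 14]
[8, 4, 9]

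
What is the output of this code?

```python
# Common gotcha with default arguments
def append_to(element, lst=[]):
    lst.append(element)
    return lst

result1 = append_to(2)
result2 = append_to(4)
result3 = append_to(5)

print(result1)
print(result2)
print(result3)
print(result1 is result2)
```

Key concept: mutable default argument gotcha.
Step by step:
`result1 = append_to(2)` → result1 = [2]
`result2 = append_to(4)` → result1 = [2, 4] (same object as result2); result2 = [2, 4] (same object as result1)
`result3 = append_to(5)` → result1 = [2, 4, 5] (same object as result2, result3); result2 = [2, 4, 5] (same object as result1, result3); result3 = [2, 4, 5] (same object as result1, result2)
`print(result1)` → prints [2, 4, 5]
`print(result2)` → prints [2, 4, 5]
`print(result3)` → prints [2, 4, 5]
`print(result1 is result2)` → prints True

Answer:
[2, 4, 5]
[2, 4, 5]
[2, 4, 5]
True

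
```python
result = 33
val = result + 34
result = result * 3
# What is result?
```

Trace:
`result = 33` → result = 33
`val = result + 34` → val = 67
`result = result * 3` → result = 99
So result = 99

Answer: 99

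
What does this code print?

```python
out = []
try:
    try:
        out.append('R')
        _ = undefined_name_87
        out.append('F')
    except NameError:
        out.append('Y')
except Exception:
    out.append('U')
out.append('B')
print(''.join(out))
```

Execution trace: 'R' (inner try body) → 'Y' (inner except NameError) → 'B' (after the try/except). Output: RYB

Answer: RYB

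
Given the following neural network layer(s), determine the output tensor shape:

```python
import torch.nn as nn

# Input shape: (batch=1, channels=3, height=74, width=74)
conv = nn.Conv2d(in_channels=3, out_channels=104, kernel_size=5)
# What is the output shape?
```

Input: (1, 3, 74, 74) -> Output: (1, 104, 70, 70)

Answer: (1, 104, 70, 70)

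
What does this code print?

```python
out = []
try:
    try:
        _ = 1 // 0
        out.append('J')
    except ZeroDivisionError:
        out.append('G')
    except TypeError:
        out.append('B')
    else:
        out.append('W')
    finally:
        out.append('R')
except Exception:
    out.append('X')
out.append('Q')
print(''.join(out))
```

Execution trace: 'G' (inner except ZeroDivisionError) → 'R' (inner finally) → 'Q' (after the try/except). Output: GRQ

Answer: GRQ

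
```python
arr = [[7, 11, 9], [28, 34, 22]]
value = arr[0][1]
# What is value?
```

Trace:
`arr = [[7, 11, 9], [28, 34, 22]]` → arr = [[7, 11, 9], [28, 34, 22]]
`value = arr[0][1]` → value = 11
So value = 11

Answer: 11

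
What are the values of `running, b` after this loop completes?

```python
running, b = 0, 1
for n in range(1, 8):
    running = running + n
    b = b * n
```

Sum and factorial of 1 to 7
`running, b` takes the values: (0, 1) → (1, 1) → (3, 1) → (3, 2) → (6, 2) → (6, 6) → (10, 6) → (10, 24) → (15, 24) → (15, 120) → (21, 120) → (21, 720) → (28, 720) → (28, 5040)

Answer: 28, 5040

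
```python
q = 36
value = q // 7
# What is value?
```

Trace:
`q = 36` → q = 36
`value = q // 7` → value = 5
So value = 5

Answer: 5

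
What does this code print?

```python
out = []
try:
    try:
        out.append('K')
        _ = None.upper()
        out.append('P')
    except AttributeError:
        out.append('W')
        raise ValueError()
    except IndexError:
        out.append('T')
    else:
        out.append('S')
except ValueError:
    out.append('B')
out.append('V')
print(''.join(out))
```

Execution trace: 'K' (inner try body) → 'W' (inner except AttributeError) → 'B' (outer except ValueError) → 'V' (after the try/except). Output: KWBV

Answer: KWBV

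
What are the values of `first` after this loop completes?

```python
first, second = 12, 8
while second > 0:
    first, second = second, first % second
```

GCD of 12 and 8
`first` takes the values: 12 → 8 → 4

Answer: 4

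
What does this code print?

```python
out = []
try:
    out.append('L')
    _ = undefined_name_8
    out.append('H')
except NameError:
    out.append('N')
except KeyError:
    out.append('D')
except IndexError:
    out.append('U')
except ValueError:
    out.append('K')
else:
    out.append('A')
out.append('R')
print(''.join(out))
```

Execution trace: 'L' (try body) → 'N' (except NameError) → 'R' (after the try/except). Output: LNR

Answer: LNR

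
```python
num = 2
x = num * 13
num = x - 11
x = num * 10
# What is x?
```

Trace:
`num = 2` → num = 2
`x = num * 13` → x = 26
`num = x - 11` → num = 15
`x = num * 10` → x = 150
So x = 150

Answer: 150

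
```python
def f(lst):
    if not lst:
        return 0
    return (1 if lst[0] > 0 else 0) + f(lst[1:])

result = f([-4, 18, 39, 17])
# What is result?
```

Count of positive elements in [-4, 18, 39, 17] = 3

Answer: 3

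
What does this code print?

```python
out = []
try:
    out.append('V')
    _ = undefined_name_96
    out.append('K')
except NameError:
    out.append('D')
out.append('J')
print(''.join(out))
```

Execution trace: 'V' (try body) → 'D' (except NameError) → 'J' (after the try/except). Output: VDJ

Answer: VDJ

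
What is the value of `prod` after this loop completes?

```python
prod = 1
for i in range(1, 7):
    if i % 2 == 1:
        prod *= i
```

Product of odd numbers 1 to 6
`prod` takes the values: 1 → 3 → 15

Answer: 15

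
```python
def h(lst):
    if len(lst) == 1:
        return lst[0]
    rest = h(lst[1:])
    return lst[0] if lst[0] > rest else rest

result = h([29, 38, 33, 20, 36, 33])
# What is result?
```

Recursive max over [29, 38, 33, 20, 36, 33] = 38

Answer: 38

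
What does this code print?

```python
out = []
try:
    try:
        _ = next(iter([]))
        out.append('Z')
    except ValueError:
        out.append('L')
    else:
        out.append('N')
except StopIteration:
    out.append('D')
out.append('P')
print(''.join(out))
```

Execution trace: 'D' (outer except StopIteration) → 'P' (after the try/except). Output: DP

Answer: DP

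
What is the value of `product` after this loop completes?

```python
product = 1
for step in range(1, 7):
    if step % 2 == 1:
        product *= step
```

Product of odd numbers 1 to 6
`product` takes the values: 1 → 3 → 15

Answer: 15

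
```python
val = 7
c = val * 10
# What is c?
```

Trace:
`val = 7` → val = 7
`c = val * 10` → c = 70
So c = 70

Answer: 70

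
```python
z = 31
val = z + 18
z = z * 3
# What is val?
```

Trace:
`z = 31` → z = 31
`val = z + 18` → val = 49
`z = z * 3` → z = 93
So val = 49

Answer: 49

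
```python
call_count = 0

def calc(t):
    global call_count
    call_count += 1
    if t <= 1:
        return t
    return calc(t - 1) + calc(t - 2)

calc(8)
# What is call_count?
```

Calls(t) = 1 + Calls(t-1) + Calls(t-2); Calls(0)=Calls(1)=1. For t=8 this gives 67.

Answer: 67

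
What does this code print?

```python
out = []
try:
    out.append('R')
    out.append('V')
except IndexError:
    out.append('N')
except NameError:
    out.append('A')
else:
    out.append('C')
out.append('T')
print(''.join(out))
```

Execution trace: 'R' (try body) → 'V' (try body, no exception) → 'C' (else) → 'T' (after the try/except). Output: RVCT

Answer: RVCT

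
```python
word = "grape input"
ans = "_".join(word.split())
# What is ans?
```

Trace:
`word = "grape input"` → word = 'grape input'
`ans = "_".join(word.split())` → ans = 'grape_input'
So ans = 'grape_input'

Answer: 'grape_input'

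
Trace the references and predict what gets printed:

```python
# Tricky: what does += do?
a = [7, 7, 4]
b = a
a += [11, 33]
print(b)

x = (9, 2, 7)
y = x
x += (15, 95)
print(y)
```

Key concept: += behavior differs for mutable vs immutable.
Step by step:
`a = [7, 7, 4]` → a = [7, 7, 4]
`b = a` → b = [7, 7, 4] (same object as a)
`a += [11, 33]` → a = [7, 7, 4, 11, 33] (same object as b); b = [7, 7, 4, 11, 33] (same object as a)
`print(b)` → prints [7, 7, 4, 11, 33]
`x = (9, 2, 7)` → x = (9, 2, 7)
`y = x` → y = (9, 2, 7)
`x += (15, 95)` → x = (9, 2, 7, 15, 95)
`print(y)` → prints (9, 2, 7)

Answer:
[7, 7, 4, 11, 33]
(9, 2, 7)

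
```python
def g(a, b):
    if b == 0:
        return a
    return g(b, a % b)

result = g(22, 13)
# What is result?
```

g(22, 13) -> g(13, 9) -> g(9, 4) -> g(4, 1) -> g(1, 0) -> 1

Answer: 1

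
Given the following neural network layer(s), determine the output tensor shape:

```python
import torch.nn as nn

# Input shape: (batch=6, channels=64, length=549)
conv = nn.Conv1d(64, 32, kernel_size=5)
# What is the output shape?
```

Input: (6, 64, 549) -> Output: (6, 32, 545)

Answer: (6, 32, 545)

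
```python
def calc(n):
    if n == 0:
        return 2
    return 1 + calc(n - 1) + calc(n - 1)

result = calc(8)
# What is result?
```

calc(n) = 1 + 2·calc(n-1), calc(0)=2. Closed form: (2+1)·2^8 - 1 = 767.

Answer: 767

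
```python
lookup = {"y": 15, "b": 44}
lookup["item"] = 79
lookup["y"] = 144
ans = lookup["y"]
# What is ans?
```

Trace:
`lookup = {"y": 15, "b": 44}` → lookup = {'y': 15, 'b': 44}
`lookup["item"] = 79` → lookup = {'y': 15, 'b': 44, 'item': 79}
`lookup["y"] = 144` → lookup = {'y': 144, 'b': 44, 'item': 79}
`ans = lookup["y"]` → ans = 144
So ans = 144

Answer: 144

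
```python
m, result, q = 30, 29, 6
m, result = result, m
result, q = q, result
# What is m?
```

Trace:
`m, result, q = 30, 29, 6` → m = 30; result = 29; q = 6
`m, result = result, m` → m = 29; result = 30
`result, q = q, result` → result = 6; q = 30
So m = 29

Answer: 29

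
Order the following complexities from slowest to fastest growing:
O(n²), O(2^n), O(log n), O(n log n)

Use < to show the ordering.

Ordered by growth rate: O(log n) < O(n log n) < O(n²) < O(2^n)

Answer: O(log n) < O(n log n) < O(n²) < O(2^n)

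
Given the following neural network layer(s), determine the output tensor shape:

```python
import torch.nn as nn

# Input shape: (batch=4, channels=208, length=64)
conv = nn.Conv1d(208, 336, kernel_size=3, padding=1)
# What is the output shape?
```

Input: (4, 208, 64) -> Output: (4, 336, 64)

Answer: (4, 336, 64)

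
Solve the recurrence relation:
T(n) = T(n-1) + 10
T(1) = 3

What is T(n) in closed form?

Unrolling: T(n) = T(1) + 10·(n-1) = 3 + 10(n-1) = 10n - 7.

Answer: T(n) = 10n - 7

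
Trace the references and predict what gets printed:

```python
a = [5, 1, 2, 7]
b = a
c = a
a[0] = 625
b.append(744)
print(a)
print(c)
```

Key concept: multiple aliases.
Step by step:
`a = [5, 1, 2, 7]` → a = [5, 1, 2, 7]
`b = a` → b = [5, 1, 2, 7] (same object as a)
`c = a` → c = [5, 1, 2, 7] (same object as a, b)
`a[0] = 625` → a = [625, 1, 2, 7] (same object as b, c); b = [625, 1, 2, 7] (same object as a, c); c = [625, 1, 2, 7] (same object as a, b)
`b.append(744)` → a = [625, 1, 2, 7, 744] (same object as b, c); b = [625, 1, 2, 7, 744] (same object as a, c); c = [625, 1, 2, 7, 744] (same object as a, b)
`print(a)` → prints [625, 1, 2, 7, 744]
`print(c)` → prints [625, 1, 2, 7, 744]

Answer:
[625, 1, 2, 7, 744]
[625, 1, 2, 7, 744]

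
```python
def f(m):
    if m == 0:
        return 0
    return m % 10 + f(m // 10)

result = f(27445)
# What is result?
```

Sum of digits of 27445: 5 + 4 + 4 + 7 + 2 = 22

Answer: 22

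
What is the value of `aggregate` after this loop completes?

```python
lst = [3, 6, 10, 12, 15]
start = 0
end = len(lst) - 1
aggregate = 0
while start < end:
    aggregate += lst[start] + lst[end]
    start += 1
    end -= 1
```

Sum of pairs from ends
`aggregate` takes the values: 0 → 18 → 36

Answer: 36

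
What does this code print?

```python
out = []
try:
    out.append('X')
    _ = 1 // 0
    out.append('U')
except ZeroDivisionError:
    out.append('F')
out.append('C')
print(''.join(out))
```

Execution trace: 'X' (try body) → 'F' (except ZeroDivisionError) → 'C' (after the try/except). Output: XFC

Answer: XFC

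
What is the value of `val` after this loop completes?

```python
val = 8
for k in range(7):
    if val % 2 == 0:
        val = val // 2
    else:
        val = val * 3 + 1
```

Collatz-style transformation from 8
`val` takes the values: 8 → 4 → 2 → 1 → 4 → 2 → 1 → 4

Answer: 4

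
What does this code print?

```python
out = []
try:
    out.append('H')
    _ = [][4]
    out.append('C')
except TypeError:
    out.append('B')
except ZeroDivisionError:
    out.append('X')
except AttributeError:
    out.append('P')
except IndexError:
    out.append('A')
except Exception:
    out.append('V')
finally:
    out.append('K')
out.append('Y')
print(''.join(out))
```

Execution trace: 'H' (try body) → 'A' (except IndexError) → 'K' (finally) → 'Y' (after the try/except). Output: HAKY

Answer: HAKY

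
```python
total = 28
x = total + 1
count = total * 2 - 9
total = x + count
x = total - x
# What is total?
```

Trace:
`total = 28` → total = 28
`x = total + 1` → x = 29
`count = total * 2 - 9` → count = 47
`total = x + count` → total = 76
`x = total - x` → x = 47
So total = 76

Answer: 76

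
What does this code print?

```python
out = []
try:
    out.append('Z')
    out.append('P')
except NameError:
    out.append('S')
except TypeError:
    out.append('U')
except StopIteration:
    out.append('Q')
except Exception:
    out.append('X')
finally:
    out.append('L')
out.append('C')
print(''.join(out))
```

Execution trace: 'Z' (try body) → 'P' (try body, no exception) → 'L' (finally) → 'C' (after the try/except). Output: ZPLC

Answer: ZPLC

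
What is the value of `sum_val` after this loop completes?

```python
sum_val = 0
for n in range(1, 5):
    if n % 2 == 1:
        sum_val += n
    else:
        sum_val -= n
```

Add odd, subtract even
`sum_val` takes the values: 0 → 1 → -1 → 2 → -2

Answer: -2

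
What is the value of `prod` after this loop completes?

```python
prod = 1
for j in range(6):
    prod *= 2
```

2^6 = 64
`prod` takes the values: 1 → 2 → 4 → 8 → 16 → 32 → 64

Answer: 64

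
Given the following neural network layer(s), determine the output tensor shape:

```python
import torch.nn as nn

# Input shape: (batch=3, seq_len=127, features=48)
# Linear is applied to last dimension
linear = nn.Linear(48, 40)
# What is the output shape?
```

Input: (3, 127, 48) -> Output: (3, 127, 40)

Answer: (3, 127, 40)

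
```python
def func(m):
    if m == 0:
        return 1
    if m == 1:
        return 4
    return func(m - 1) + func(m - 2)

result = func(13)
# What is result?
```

Build up from base cases: func(0)=1, func(1)=4, func(2)=5, func(3)=9, func(4)=14, func(5)=23, func(6)=37, ..., func(13)=1076

Answer: 1076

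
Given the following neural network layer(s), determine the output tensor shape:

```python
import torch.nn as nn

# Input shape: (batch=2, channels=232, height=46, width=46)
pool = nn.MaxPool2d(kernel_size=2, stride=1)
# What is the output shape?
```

Input: (2, 232, 46, 46) -> Output: (2, 232, 45, 45)

Answer: (2, 232, 45, 45)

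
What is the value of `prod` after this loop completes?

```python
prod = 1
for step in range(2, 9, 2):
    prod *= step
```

Product of even numbers 2 to 8
`prod` takes the values: 1 → 2 → 8 → 48 → 384

Answer: 384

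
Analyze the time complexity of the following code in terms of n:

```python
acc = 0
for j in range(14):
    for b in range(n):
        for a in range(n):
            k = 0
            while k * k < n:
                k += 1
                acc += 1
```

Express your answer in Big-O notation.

Each loop level contributes: 1 × n × n × √n. Multiplying the contributions gives O(n^2√n).

Answer: O(n^2√n)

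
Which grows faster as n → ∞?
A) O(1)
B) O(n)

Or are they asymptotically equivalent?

O(1) vs O(n): Higher order terms dominate.

Answer: B) O(n) grows faster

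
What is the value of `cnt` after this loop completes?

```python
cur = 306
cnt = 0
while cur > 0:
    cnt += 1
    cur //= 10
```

Count digits by repeated division by 10
`cnt` takes the values: 0 → 1 → 2 → 3

Answer: 3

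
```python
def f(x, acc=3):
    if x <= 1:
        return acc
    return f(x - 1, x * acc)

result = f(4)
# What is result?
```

Accumulator trace (n, acc): (4, 3) -> (3, 12) -> (2, 36) -> (1, 72) -> return 72

Answer: 72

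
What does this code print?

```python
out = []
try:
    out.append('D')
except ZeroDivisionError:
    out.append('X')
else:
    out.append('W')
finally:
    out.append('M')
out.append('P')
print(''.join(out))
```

Execution trace: 'D' (try body, no exception) → 'W' (else) → 'M' (finally) → 'P' (after the try/except). Output: DWMP

Answer: DWMP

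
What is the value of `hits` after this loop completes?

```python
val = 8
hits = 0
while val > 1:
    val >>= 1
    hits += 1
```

Count right shifts until 1
`hits` takes the values: 0 → 1 → 2 → 3

Answer: 3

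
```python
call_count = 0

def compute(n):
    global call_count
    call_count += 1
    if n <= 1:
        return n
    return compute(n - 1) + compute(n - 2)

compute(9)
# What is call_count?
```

Calls(n) = 1 + Calls(n-1) + Calls(n-2); Calls(0)=Calls(1)=1. For n=9 this gives 109.

Answer: 109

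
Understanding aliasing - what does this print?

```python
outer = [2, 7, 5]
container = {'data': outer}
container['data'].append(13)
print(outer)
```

Key concept: dict holds reference to list.
Step by step:
`outer = [2, 7, 5]` → outer = [2, 7, 5]
`container = {'data': outer}` → container = {'data': [2, 7, 5]}
`container['data'].append(13)` → outer = [2, 7, 5, 13]; container = {'data': [2, 7, 5, 13]}
`print(outer)` → prints [2, 7, 5, 13]

Answer: [2, 7, 5, 13]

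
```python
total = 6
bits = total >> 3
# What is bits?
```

Trace:
`total = 6` → total = 6
`bits = total >> 3` → bits = 0
So bits = 0

Answer: 0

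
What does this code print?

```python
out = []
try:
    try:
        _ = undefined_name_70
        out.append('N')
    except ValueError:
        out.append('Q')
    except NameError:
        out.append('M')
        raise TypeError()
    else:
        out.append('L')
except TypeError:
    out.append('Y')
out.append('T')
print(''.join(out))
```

Execution trace: 'M' (except NameError) → 'Y' (outer except TypeError) → 'T' (after the try/except). Output: MYT

Answer: MYT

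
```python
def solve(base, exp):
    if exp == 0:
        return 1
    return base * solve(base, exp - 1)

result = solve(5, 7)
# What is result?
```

solve(5, 7) = 5 * 5 * 5 * 5 * 5 * 5 * 5 = 78125

Answer: 78125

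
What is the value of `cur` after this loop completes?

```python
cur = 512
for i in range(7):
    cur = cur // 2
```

Halve 7 times: 512 // 2^7 = 4
`cur` takes the values: 512 → 256 → 128 → 64 → 32 → 16 → 8 → 4

Answer: 4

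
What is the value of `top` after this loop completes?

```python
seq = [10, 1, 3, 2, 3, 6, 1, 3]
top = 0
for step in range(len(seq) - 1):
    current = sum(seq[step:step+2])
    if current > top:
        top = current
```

Max sum of 2-element window in [10, 1, 3, 2, 3, 6, 1, 3]
`top` takes the values: 0 → 11

Answer: 11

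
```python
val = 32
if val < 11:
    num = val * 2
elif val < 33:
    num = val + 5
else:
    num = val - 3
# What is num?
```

Trace:
`val = 32` → val = 32
`if val < 11: ...` → val < 11 is False, val < 33 is True → num = 37
So num = 37

Answer: 37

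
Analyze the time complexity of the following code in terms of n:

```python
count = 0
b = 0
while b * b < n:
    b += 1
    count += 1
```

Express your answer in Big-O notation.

Each loop level contributes: √n. Multiplying the contributions gives O(√n).

Answer: O(√n)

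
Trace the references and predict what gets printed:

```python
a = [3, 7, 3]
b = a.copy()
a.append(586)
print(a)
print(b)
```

Key concept: list.copy() creates independent copy.
Step by step:
`a = [3, 7, 3]` → a = [3, 7, 3]
`b = a.copy()` → b = [3, 7, 3]
`a.append(586)` → a = [3, 7, 3, 586]
`print(a)` → prints [3, 7, 3, 586]
`print(b)` → prints [3, 7, 3]

Answer:
[3, 7, 3, 586]
[3, 7, 3]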